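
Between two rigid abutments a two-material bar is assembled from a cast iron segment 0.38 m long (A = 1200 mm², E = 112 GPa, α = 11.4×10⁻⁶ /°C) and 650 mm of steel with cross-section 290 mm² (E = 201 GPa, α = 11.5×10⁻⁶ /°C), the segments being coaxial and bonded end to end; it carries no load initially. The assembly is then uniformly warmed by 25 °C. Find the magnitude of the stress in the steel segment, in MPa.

σ ≈ 72.8 MPa (compressive)

Free thermal expansion of the whole bar: Σ αᵢΔT Lᵢ = 11.4×10⁻⁶×25×380 + 11.5×10⁻⁶×25×650 = 0.2952 mm.
The walls prevent any net length change, so an axial force P (same in every segment) develops. Compatibility: P · Σ Lᵢ/(AᵢEᵢ) = δ_free.
The series flexibility is Σ Lᵢ/(AᵢEᵢ) = 380/(1200×112×10³) + 650/(290×201×10³) = 1.398×10⁻⁵ mm/N.
So P = 0.2952 / 1.398×10⁻⁵ = 21.12 kN, compressive.
σ_{steel} = P / A = 21120 / 290 = 72.81 MPa.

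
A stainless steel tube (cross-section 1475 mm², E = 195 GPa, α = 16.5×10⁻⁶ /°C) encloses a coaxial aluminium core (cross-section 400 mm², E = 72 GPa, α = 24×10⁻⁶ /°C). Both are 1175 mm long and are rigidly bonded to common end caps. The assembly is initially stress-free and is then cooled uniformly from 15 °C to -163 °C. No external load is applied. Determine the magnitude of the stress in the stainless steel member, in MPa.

σ ≈ 23.7 MPa (compressive)

The aluminium has the larger α, so on cooling it would change length more than the stainless steel if both were free. The rigid plates force a common final length, so the aluminium is put into tension and the stainless steel into compression, with equal and opposite forces P (no external load).
Setting the final lengths equal and cancelling L: (α₁ − α₂)ΔT = P/(A₁E₁) + P/(A₂E₂).
|α₁ − α₂|·ΔT = 7.5×10⁻⁶ × 178 = 0.001335.
1/(A₁E₁) + 1/(A₂E₂) = 1/(1475×195×10³) + 1/(400×72×10³) = 3.82×10⁻⁸ N⁻¹.
So P = 0.001335 / 3.82×10⁻⁸ = 34.95 kN.
σ_{stainless steel} = P/A₁ = 34950/1475 = 23.69 MPa, compressive.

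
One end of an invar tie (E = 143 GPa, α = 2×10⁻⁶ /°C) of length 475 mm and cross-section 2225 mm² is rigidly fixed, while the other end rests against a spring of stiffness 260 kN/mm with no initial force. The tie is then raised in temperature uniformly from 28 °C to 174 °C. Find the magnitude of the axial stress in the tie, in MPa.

σ ≈ 11.7 MPa (compressive)

The unrestrained thermal change is αΔT L = 2×10⁻⁶ × 146 × 475 = 0.1387 mm.
Let P be the compressive force at the spring. The tie shortens elastically by PL/(AE) and the spring compresses by P/k; together these equal δ_free.
So P = δ_free / [L/(AE) + 1/k] = 0.1387 / [ 475/(2225×143×10³) + 1/(260×10³) ].
P = 0.1387 / 5.339×10⁻⁶ = 25980 N.
σ = P/A = 25980/2225 = 11.68 MPa.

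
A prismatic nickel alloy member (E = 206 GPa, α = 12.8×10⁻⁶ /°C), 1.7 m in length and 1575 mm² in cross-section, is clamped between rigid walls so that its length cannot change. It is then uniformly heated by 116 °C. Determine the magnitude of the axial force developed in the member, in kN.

Full restraint means ε = 0, so the stress is σ = EαΔT = 206×10³ × 12.8×10⁻⁶ × 116 = 305.9 MPa.
Then P = σA = 305.9 × 1575 mm² = 481.7 kN, compressive.

P ≈ 482 kN (compressive)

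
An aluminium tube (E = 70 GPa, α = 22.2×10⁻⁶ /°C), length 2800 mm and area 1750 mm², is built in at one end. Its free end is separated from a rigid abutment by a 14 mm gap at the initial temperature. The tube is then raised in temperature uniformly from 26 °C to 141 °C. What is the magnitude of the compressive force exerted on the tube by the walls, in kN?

P ≈ 0 kN

If the wall were absent the tube would grow by αΔT L = 22.2×10⁻⁶ × 115 × 2800 = 7.148 mm.
This is smaller than the 14 mm clearance, so the tube expands freely without reaching the stop — the stress is zero.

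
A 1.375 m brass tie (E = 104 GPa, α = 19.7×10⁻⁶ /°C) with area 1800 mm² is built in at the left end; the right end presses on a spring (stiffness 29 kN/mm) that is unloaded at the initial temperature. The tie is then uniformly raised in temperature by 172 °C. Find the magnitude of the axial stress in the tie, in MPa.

If the spring were absent the tie would lengthen by αΔT L = 19.7×10⁻⁶ × 172 × 1375 = 4.659 mm.
With a force P in the spring, the elastic change of the tie is PL/(AE) and that of the spring is P/k; compatibility requires their sum to equal δ_free.
P [ L/(AE) + 1/k ] = δ_free → P [ 1375/(1800×104×10³) + 1/(29×10³) ] = 4.659.
P = 4.659 / 4.183×10⁻⁵ = 111400 N.
σ = P/A = 111400/1800 = 61.88 MPa.

σ ≈ 61.9 MPa (compressive)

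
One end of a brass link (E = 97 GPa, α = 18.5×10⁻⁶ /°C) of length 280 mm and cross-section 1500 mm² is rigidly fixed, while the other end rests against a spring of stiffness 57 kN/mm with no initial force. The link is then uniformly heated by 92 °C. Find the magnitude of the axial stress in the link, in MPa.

σ ≈ 16.3 MPa (compressive)

If the spring were absent the link would lengthen by αΔT L = 18.5×10⁻⁶ × 92 × 280 = 0.4766 mm.
Let P be the compressive force at the spring. The link shortens elastically by PL/(AE) and the spring compresses by P/k; together these equal δ_free.
P [ L/(AE) + 1/k ] = δ_free → P [ 280/(1500×97×10³) + 1/(57×10³) ] = 0.4766.
P = 0.4766 / 1.947×10⁻⁵ = 24480 N.
σ = P/A = 24480/1500 = 16.32 MPa.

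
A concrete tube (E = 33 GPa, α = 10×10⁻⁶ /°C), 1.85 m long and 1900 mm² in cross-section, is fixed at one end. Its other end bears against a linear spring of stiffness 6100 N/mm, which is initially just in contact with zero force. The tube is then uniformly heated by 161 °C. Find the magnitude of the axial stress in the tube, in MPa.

σ ≈ 8.1 MPa (compressive)

Free thermal expansion: δ_free = αΔT L = 10×10⁻⁶ × 161 × 1850 = 2.978 mm.
With a force P in the spring, the elastic change of the tube is PL/(AE) and that of the spring is P/k; compatibility requires their sum to equal δ_free.
So P = δ_free / [L/(AE) + 1/k] = 2.978 / [ 1850/(1900×33×10³) + 1/(6100) ].
P = 2.978 / 0.0001934 = 15400 N.
σ = P/A = 15400/1900 = 8.104 MPa.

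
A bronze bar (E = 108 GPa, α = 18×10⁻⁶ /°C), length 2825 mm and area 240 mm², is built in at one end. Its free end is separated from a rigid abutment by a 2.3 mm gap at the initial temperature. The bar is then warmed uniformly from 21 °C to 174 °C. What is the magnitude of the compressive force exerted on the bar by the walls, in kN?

P ≈ 50.3 kN

Free thermal elongation = αΔT L = 18×10⁻⁶ × 153 × 2825 = 7.78 mm.
This exceeds the 2.3 mm gap, so the wall pushes back. The portion of expansion that must be recovered elastically is δ_free − gap = 7.78 − 2.3 = 5.48 mm.
That suppressed elongation corresponds to σ = E·Δ/L = 108×10³ × 5.48/2825 = 209.5 MPa.
Force on the wall = σA = 209.5 × 240 mm² = 50.28 kN.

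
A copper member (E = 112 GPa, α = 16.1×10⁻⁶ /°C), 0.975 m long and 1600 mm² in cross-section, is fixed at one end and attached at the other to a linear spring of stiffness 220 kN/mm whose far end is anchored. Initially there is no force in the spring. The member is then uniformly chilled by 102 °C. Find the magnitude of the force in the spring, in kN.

The unrestrained thermal change is αΔT L = 16.1×10⁻⁶ × 102 × 975 = 1.601 mm.
Let P be the tensile force in the spring. The member extends elastically by PL/(AE) and the spring stretches by P/k; together these equal δ_free.
P [ L/(AE) + 1/k ] = δ_free → P [ 975/(1600×112×10³) + 1/(220×10³) ] = 1.601.
P = 1.601 / 9.986×10⁻⁶ = 160300 N.

P ≈ 160 kN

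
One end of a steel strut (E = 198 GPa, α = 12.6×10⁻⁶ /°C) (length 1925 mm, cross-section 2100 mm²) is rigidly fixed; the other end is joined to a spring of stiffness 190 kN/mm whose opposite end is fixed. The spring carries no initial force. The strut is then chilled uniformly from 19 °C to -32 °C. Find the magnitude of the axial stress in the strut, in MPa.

If the spring were absent the strut would shorten by αΔT L = 12.6×10⁻⁶ × 51 × 1925 = 1.237 mm.
Let P be the tensile force in the spring. The strut extends elastically by PL/(AE) and the spring stretches by P/k; together these equal δ_free.
P [ L/(AE) + 1/k ] = δ_free → P [ 1925/(2100×198×10³) + 1/(190×10³) ] = 1.237.
P = 1.237 / 9.893×10⁻⁶ = 125000 N.
σ = P/A = 125000/2100 = 59.54 MPa.

σ ≈ 59.5 MPa (tensile)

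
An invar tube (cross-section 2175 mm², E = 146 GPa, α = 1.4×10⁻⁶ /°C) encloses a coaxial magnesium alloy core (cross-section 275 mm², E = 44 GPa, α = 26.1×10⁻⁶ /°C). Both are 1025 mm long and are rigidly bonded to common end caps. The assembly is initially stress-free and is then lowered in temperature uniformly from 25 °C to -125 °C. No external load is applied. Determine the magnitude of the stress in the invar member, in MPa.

σ ≈ 19.9 MPa (compressive)

Equilibrium of a rigid end plate with no external load gives equal and opposite internal forces ±P in the two members. Since α_{magnesium alloy} > α_{invar}, cooling drives the magnesium alloy into tension and the invar into compression.
Compatibility of the two members (thermal + elastic change equal): (α₁ − α₂)ΔT = P·[1/(A₁E₁) + 1/(A₂E₂)].
|α₁ − α₂|·ΔT = 24.7×10⁻⁶ × 150 = 0.003705.
1/(A₁E₁) + 1/(A₂E₂) = 1/(2175×146×10³) + 1/(275×44×10³) = 8.579×10⁻⁸ N⁻¹.
So P = 0.003705 / 8.579×10⁻⁸ = 43.18 kN.
σ_{invar} = P/A₁ = 43180/2175 = 19.86 MPa, compressive.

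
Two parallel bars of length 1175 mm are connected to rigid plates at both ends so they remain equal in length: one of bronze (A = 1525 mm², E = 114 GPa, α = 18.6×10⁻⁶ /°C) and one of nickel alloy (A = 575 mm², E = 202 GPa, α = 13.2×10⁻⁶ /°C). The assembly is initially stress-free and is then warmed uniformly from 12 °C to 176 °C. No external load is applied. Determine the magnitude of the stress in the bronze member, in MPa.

Both members must finish at the same length. With the larger α, the bronze tends to over-expand; the plates restrain it, putting the bronze in compression and the nickel alloy in tension. With no external load the two internal forces are equal and opposite, magnitude P.
Compatibility of the two members (thermal + elastic change equal): (α₁ − α₂)ΔT = P·[1/(A₁E₁) + 1/(A₂E₂)].
|α₁ − α₂|·ΔT = 5.4×10⁻⁶ × 164 = 0.0008856.
1/(A₁E₁) + 1/(A₂E₂) = 1/(1525×114×10³) + 1/(575×202×10³) = 1.436×10⁻⁸ N⁻¹.
P = 0.0008856 / 1.436×10⁻⁸ = 61660 N = 61.66 kN.
σ_{bronze} = P/A₁ = 61660/1525 = 40.44 MPa, compressive.

σ ≈ 40.4 MPa (compressive)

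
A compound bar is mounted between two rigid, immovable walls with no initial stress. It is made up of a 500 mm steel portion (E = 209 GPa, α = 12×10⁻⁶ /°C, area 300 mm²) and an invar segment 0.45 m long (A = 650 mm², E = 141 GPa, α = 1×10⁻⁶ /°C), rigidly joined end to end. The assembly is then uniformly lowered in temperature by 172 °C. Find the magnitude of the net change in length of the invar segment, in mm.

If the supports were absent, the total length change would be Σ αᵢΔT Lᵢ = 12×10⁻⁶×172×500 + 1×10⁻⁶×172×450 = 1.109 mm.
Since the ends are fixed, an axial force P builds up, equal in every segment, with P · Σ Lᵢ/(AᵢEᵢ) = δ_free.
The series flexibility is Σ Lᵢ/(AᵢEᵢ) = 500/(300×209×10³) + 450/(650×141×10³) = 1.288×10⁻⁵ mm/N.
Hence P = δ_free / Σ(L/AE) = 1.109/1.288×10⁻⁵ = 86.1 kN (tensile).
For the invar segment, free thermal change = 1×10⁻⁶×172×450 = 0.0774 mm and elastic change from P = 86100×450/(650×141×10³) = 0.4228 mm; these oppose, so the net change is 0.345 mm (segment lengthens).

|ΔL| ≈ 0.345 mm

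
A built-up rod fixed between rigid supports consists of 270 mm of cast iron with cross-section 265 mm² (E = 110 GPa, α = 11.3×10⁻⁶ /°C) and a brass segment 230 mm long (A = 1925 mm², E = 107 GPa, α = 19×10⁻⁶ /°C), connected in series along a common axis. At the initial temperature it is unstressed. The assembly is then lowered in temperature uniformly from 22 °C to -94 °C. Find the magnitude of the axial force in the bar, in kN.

P ≈ 82.9 kN (tensile)

Free thermal contraction of the whole bar: Σ αᵢΔT Lᵢ = 11.3×10⁻⁶×116×270 + 19×10⁻⁶×116×230 = 0.8608 mm.
Since the ends are fixed, an axial force P builds up, equal in every segment, with P · Σ Lᵢ/(AᵢEᵢ) = δ_free.
The series flexibility is Σ Lᵢ/(AᵢEᵢ) = 270/(265×110×10³) + 230/(1925×107×10³) = 1.038×10⁻⁵ mm/N.
P = 0.8608 / 1.038×10⁻⁵ = 82940 N = 82.94 kN, tensile.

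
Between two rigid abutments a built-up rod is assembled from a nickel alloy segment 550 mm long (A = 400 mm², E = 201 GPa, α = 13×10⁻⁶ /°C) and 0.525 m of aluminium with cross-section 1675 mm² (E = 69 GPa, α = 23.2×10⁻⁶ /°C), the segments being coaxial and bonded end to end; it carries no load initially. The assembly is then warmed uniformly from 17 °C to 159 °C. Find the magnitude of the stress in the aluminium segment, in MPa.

With the walls removed the bar would change length by δ_free = Σ αᵢΔT Lᵢ = 13×10⁻⁶×142×550 + 23.2×10⁻⁶×142×525 = 2.745 mm.
The walls prevent any net length change, so an axial force P (same in every segment) develops. Compatibility: P · Σ Lᵢ/(AᵢEᵢ) = δ_free.
Σ Lᵢ/(AᵢEᵢ) = 550/(400×201×10³) + 525/(1675×69×10³) = 1.138×10⁻⁵ mm/N.
So P = 2.745 / 1.138×10⁻⁵ = 241.1 kN, compressive.
σ_{aluminium} = P / A = 241100 / 1675 = 144 MPa.

σ ≈ 144 MPa (compressive)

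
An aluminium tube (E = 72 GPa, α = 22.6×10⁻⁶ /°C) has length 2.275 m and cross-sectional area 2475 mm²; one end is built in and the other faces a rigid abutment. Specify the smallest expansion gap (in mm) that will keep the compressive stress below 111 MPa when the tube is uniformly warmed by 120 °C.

g ≈ 2.66 mm

Free expansion if unrestrained: δ_free = αΔT L = 22.6×10⁻⁶ × 120 × 2275 = 6.17 mm.
At the allowable stress the elastic shortening the wall may impose is σL/E = 111 × 2275 / (72×10³) = 3.507 mm.
The gap must absorb the remainder: g_min = 6.17 − 3.507 = 2.663 mm.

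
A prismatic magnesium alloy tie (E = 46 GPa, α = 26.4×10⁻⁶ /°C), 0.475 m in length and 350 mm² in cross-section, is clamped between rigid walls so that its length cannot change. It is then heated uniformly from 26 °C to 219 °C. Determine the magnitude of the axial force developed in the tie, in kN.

P ≈ 82 kN (compressive)

Full restraint means ε = 0, so the stress is σ = EαΔT = 46×10³ × 26.4×10⁻⁶ × 193 = 234.4 MPa.
Axial force P = σA = 234.4 × 350 = 82030 N = 82.03 kN, compressive.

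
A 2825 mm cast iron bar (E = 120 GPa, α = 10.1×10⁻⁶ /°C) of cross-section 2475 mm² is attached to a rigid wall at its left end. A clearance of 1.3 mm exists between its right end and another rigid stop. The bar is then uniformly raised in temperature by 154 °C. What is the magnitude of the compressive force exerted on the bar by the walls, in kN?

If the wall were absent the bar would grow by αΔT L = 10.1×10⁻⁶ × 154 × 2825 = 4.394 mm.
After closing the 1.3 mm clearance, 4.394 − 1.3 = 3.094 mm of expansion remains to be suppressed by the wall.
Compatibility: PL/(AE) = 3.094 mm, so σ = P/A = E × (3.094/2825) = 131.4 MPa.
P = σA = 131.4 × 2475 = 325.3 kN.

P ≈ 325 kN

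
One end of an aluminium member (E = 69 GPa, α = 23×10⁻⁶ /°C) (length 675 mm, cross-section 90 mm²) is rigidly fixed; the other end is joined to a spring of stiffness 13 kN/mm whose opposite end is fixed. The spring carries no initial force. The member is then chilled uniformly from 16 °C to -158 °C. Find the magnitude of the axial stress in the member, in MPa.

Free thermal contraction: δ_free = αΔT L = 23×10⁻⁶ × 174 × 675 = 2.701 mm.
With a force P in the spring, the elastic change of the member is PL/(AE) and that of the spring is P/k; compatibility requires their sum to equal δ_free.
P [ L/(AE) + 1/k ] = δ_free → P [ 675/(90×69×10³) + 1/(13×10³) ] = 2.701.
P = 2.701 / 0.0001856 = 14550 N.
σ = P/A = 14550/90 = 161.7 MPa.

σ ≈ 162 MPa (tensile)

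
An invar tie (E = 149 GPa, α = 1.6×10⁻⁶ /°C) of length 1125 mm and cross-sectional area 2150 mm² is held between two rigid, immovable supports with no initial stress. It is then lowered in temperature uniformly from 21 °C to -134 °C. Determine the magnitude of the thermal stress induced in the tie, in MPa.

σ ≈ 37 MPa (tensile)

Because both ends are immovable the net strain is zero, and the suppressed thermal strain is αΔT = 1.6×10⁻⁶ × 155 = 248×10⁻⁶.
σ = EαΔT = 149×10³ × 1.6×10⁻⁶ × 155 = 36.95 MPa (tensile; the tie is trying to contract).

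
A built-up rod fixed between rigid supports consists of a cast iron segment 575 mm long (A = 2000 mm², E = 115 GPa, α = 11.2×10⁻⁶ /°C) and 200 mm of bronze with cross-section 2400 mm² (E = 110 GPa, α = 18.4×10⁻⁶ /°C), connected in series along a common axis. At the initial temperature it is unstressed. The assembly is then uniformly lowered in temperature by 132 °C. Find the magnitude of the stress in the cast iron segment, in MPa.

σ ≈ 205 MPa (tensile)

With the walls removed the bar would change length by δ_free = Σ αᵢΔT Lᵢ = 11.2×10⁻⁶×132×575 + 18.4×10⁻⁶×132×200 = 1.336 mm.
The rigid supports impose zero overall length change; the single axial force P common to all segments must satisfy P Σ Lᵢ/(AᵢEᵢ) = δ_free.
The series flexibility is Σ Lᵢ/(AᵢEᵢ) = 575/(2000×115×10³) + 200/(2400×110×10³) = 3.258×10⁻⁶ mm/N.
So P = 1.336 / 3.258×10⁻⁶ = 410.1 kN, tensile.
σ_{cast iron} = P / A = 410100 / 2000 = 205 MPa.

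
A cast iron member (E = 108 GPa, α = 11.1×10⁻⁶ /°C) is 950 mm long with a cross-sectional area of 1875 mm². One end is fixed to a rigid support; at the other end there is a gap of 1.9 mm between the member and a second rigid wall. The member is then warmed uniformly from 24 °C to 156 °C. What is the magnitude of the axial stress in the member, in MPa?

Free thermal elongation = αΔT L = 11.1×10⁻⁶ × 132 × 950 = 1.392 mm.
Since δ_free = 1.39 mm is less than the 1.9 mm gap, the member never touches the wall. No axial force develops.

σ ≈ 0 MPa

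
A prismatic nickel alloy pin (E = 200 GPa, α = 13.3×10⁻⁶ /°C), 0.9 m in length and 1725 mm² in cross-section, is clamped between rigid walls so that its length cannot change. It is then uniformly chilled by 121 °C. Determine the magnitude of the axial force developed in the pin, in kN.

P ≈ 555 kN (tensile)

The ends cannot move, so σ = EαΔT = 200×10³ × 13.3×10⁻⁶ × 121 = 321.9 MPa.
Then P = σA = 321.9 × 1725 mm² = 555.2 kN, tensile.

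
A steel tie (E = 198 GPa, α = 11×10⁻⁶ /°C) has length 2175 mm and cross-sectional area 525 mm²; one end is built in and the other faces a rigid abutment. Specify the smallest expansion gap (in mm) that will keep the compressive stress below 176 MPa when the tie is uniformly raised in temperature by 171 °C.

g ≈ 2.16 mm

Free expansion if unrestrained: δ_free = αΔT L = 11×10⁻⁶ × 171 × 2175 = 4.091 mm.
At the allowable stress the elastic shortening the wall may impose is σL/E = 176 × 2175 / (198×10³) = 1.933 mm.
So the gap has to take up the difference, g_min = δ_free − σL/E = 4.091 − 1.933 = 2.158 mm.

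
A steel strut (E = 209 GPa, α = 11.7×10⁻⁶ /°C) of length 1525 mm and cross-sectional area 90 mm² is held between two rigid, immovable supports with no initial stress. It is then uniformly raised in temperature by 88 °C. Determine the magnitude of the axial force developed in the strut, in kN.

P ≈ 19.4 kN (compressive)

Full restraint means ε = 0, so the stress is σ = EαΔT = 209×10³ × 11.7×10⁻⁶ × 88 = 215.2 MPa.
Then P = σA = 215.2 × 90 mm² = 19.37 kN, compressive.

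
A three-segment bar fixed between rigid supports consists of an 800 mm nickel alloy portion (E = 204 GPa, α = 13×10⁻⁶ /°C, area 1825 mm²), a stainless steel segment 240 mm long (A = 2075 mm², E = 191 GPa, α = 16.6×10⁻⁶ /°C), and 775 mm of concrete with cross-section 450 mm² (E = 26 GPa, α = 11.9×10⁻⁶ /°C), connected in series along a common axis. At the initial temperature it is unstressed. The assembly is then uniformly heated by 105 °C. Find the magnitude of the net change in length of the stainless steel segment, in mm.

|ΔL| ≈ 0.397 mm

If the supports were absent, the total length change would be Σ αᵢΔT Lᵢ = 13×10⁻⁶×105×800 + 16.6×10⁻⁶×105×240 + 11.9×10⁻⁶×105×775 = 2.479 mm.
Since the ends are fixed, an axial force P builds up, equal in every segment, with P · Σ Lᵢ/(AᵢEᵢ) = δ_free.
Σ Lᵢ/(AᵢEᵢ) = 800/(1825×204×10³) + 240/(2075×191×10³) + 775/(450×26×10³) = 6.899×10⁻⁵ mm/N.
Hence P = δ_free / Σ(L/AE) = 2.479/6.899×10⁻⁵ = 35.93 kN (compressive).
For the stainless steel segment, free thermal change = 16.6×10⁻⁶×105×240 = 0.4183 mm and elastic change from P = 35930×240/(2075×191×10³) = 0.02176 mm; these oppose, so the net change is 0.397 mm (segment lengthens).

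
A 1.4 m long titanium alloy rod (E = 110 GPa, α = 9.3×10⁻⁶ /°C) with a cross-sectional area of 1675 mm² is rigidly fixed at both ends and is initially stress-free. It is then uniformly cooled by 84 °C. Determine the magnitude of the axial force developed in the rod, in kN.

Full restraint means ε = 0, so the stress is σ = EαΔT = 110×10³ × 9.3×10⁻⁶ × 84 = 85.93 MPa.
Axial force P = σA = 85.93 × 1675 = 143900 N = 143.9 kN, tensile.

P ≈ 144 kN (tensile)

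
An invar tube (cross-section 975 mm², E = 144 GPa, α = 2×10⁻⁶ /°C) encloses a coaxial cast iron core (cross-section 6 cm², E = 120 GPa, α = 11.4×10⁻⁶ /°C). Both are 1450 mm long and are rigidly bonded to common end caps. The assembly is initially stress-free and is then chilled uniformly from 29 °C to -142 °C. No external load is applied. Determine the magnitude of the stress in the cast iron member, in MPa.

σ ≈ 128 MPa (tensile)

Both members must finish at the same length. With the larger α, the cast iron tends to over-contract; the plates restrain it, putting the cast iron in tension and the invar in compression. With no external load the two internal forces are equal and opposite, magnitude P.
Compatibility of the two members (thermal + elastic change equal): (α₁ − α₂)ΔT = P·[1/(A₁E₁) + 1/(A₂E₂)].
|α₁ − α₂|·ΔT = 9.4×10⁻⁶ × 171 = 0.001607.
1/(A₁E₁) + 1/(A₂E₂) = 1/(975×144×10³) + 1/(600×120×10³) = 2.101×10⁻⁸ N⁻¹.
So P = 0.001607 / 2.101×10⁻⁸ = 76.5 kN.
σ_{cast iron} = P/A₂ = 76500/600 = 127.5 MPa, tensile.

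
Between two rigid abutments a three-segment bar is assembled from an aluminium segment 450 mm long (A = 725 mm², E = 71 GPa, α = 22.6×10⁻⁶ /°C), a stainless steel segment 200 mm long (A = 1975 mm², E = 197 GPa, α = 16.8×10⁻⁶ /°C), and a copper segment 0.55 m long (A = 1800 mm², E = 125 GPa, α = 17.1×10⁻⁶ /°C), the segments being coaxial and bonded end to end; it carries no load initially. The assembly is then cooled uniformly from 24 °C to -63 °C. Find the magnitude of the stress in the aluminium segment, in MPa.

σ ≈ 235 MPa (tensile)

With the walls removed the bar would change length by δ_free = Σ αᵢΔT Lᵢ = 22.6×10⁻⁶×87×450 + 16.8×10⁻⁶×87×200 + 17.1×10⁻⁶×87×550 = 1.995 mm.
The walls prevent any net length change, so an axial force P (same in every segment) develops. Compatibility: P · Σ Lᵢ/(AᵢEᵢ) = δ_free.
Σ Lᵢ/(AᵢEᵢ) = 450/(725×71×10³) + 200/(1975×197×10³) + 550/(1800×125×10³) = 1.17×10⁻⁵ mm/N.
Hence P = δ_free / Σ(L/AE) = 1.995/1.17×10⁻⁵ = 170.5 kN (tensile).
σ_{aluminium} = P / A = 170500 / 725 = 235.2 MPa.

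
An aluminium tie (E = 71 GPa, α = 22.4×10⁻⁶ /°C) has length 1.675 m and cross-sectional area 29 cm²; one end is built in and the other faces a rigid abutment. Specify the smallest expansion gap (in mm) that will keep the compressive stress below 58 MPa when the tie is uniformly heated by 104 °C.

With no wall the tie would lengthen by αΔT L = 22.4×10⁻⁶ × 104 × 1675 = 3.902 mm.
At the allowable stress the elastic shortening the wall may impose is σL/E = 58 × 1675 / (71×10³) = 1.368 mm.
So the gap has to take up the difference, g_min = δ_free − σL/E = 3.902 − 1.368 = 2.534 mm.

g ≈ 2.53 mm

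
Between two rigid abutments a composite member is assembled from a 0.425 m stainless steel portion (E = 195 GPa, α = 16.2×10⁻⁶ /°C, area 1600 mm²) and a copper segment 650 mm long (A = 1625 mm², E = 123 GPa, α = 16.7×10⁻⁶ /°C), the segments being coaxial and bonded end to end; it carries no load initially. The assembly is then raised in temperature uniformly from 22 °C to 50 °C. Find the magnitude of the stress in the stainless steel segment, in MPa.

σ ≈ 67.3 MPa (compressive)

If the supports were absent, the total length change would be Σ αᵢΔT Lᵢ = 16.2×10⁻⁶×28×425 + 16.7×10⁻⁶×28×650 = 0.4967 mm.
Since the ends are fixed, an axial force P builds up, equal in every segment, with P · Σ Lᵢ/(AᵢEᵢ) = δ_free.
Σ Lᵢ/(AᵢEᵢ) = 425/(1600×195×10³) + 650/(1625×123×10³) = 4.614×10⁻⁶ mm/N.
So P = 0.4967 / 4.614×10⁻⁶ = 107.7 kN, compressive.
σ_{stainless steel} = P / A = 107700 / 1600 = 67.28 MPa.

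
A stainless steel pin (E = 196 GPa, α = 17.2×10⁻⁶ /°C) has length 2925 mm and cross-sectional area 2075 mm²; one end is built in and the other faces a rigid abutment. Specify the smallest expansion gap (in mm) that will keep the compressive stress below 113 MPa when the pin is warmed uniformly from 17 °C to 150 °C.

With no wall the pin would lengthen by αΔT L = 17.2×10⁻⁶ × 133 × 2925 = 6.691 mm.
At the allowable stress the elastic shortening the wall may impose is σL/E = 113 × 2925 / (196×10³) = 1.686 mm.
The gap must absorb the remainder: g_min = 6.691 − 1.686 = 5.005 mm.

g ≈ 5 mm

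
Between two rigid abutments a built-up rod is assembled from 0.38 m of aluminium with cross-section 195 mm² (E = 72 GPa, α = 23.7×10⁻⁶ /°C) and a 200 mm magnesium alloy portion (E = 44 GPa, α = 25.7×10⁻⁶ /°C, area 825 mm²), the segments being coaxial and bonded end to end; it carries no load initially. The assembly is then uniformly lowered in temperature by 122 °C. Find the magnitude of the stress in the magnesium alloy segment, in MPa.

With the walls removed the bar would change length by δ_free = Σ αᵢΔT Lᵢ = 23.7×10⁻⁶×122×380 + 25.7×10⁻⁶×122×200 = 1.726 mm.
The rigid supports impose zero overall length change; the single axial force P common to all segments must satisfy P Σ Lᵢ/(AᵢEᵢ) = δ_free.
The series flexibility is Σ Lᵢ/(AᵢEᵢ) = 380/(195×72×10³) + 200/(825×44×10³) = 3.258×10⁻⁵ mm/N.
P = 1.726 / 3.258×10⁻⁵ = 52980 N = 52.98 kN, tensile.
σ_{magnesium alloy} = P / A = 52980 / 825 = 64.22 MPa.

σ ≈ 64.2 MPa (tensile)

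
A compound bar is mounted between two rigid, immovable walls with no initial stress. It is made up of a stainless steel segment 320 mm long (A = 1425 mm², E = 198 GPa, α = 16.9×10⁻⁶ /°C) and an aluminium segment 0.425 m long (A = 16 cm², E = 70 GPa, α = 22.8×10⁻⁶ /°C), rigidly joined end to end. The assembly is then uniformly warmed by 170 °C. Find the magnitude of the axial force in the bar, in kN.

P ≈ 521 kN (compressive)

If the supports were absent, the total length change would be Σ αᵢΔT Lᵢ = 16.9×10⁻⁶×170×320 + 22.8×10⁻⁶×170×425 = 2.567 mm.
The rigid supports impose zero overall length change; the single axial force P common to all segments must satisfy P Σ Lᵢ/(AᵢEᵢ) = δ_free.
The series flexibility is Σ Lᵢ/(AᵢEᵢ) = 320/(1425×198×10³) + 425/(1600×70×10³) = 4.929×10⁻⁶ mm/N.
P = 2.567 / 4.929×10⁻⁶ = 520700 N = 520.7 kN, compressive.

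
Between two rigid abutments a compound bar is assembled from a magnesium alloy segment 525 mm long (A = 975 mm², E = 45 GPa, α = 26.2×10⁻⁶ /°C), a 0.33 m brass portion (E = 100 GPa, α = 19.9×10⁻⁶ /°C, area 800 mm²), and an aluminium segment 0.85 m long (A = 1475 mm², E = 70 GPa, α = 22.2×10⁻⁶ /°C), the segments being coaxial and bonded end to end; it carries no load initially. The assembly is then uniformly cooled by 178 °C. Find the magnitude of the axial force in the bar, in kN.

P ≈ 287 kN (tensile)

With the walls removed the bar would change length by δ_free = Σ αᵢΔT Lᵢ = 26.2×10⁻⁶×178×525 + 19.9×10⁻⁶×178×330 + 22.2×10⁻⁶×178×850 = 6.976 mm.
The rigid supports impose zero overall length change; the single axial force P common to all segments must satisfy P Σ Lᵢ/(AᵢEᵢ) = δ_free.
The series flexibility is Σ Lᵢ/(AᵢEᵢ) = 525/(975×45×10³) + 330/(800×100×10³) + 850/(1475×70×10³) = 2.432×10⁻⁵ mm/N.
Hence P = δ_free / Σ(L/AE) = 6.976/2.432×10⁻⁵ = 286.8 kN (tensile).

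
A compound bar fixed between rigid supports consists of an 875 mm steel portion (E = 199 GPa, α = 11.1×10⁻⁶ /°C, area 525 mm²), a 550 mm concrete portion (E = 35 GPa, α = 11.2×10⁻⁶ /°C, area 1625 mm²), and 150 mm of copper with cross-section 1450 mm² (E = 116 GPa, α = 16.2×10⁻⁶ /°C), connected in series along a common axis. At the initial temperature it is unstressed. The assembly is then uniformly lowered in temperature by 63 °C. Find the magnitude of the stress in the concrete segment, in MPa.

If the supports were absent, the total length change would be Σ αᵢΔT Lᵢ = 11.1×10⁻⁶×63×875 + 11.2×10⁻⁶×63×550 + 16.2×10⁻⁶×63×150 = 1.153 mm.
The rigid supports impose zero overall length change; the single axial force P common to all segments must satisfy P Σ Lᵢ/(AᵢEᵢ) = δ_free.
Σ Lᵢ/(AᵢEᵢ) = 875/(525×199×10³) + 550/(1625×35×10³) + 150/(1450×116×10³) = 1.894×10⁻⁵ mm/N.
P = 1.153 / 1.894×10⁻⁵ = 60890 N = 60.89 kN, tensile.
σ_{concrete} = P / A = 60890 / 1625 = 37.47 MPa.

σ ≈ 37.5 MPa (tensile)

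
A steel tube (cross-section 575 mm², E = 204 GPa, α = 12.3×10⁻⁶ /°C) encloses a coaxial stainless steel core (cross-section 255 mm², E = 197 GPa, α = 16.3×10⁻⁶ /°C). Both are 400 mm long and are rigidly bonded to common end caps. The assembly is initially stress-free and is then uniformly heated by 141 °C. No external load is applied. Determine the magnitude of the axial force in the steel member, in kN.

P ≈ 19.8 kN (tensile in the steel)

Equilibrium of a rigid end plate with no external load gives equal and opposite internal forces ±P in the two members. Since α_{stainless steel} > α_{steel}, heating drives the stainless steel into compression and the steel into tension.
Setting the final lengths equal and cancelling L: (α₁ − α₂)ΔT = P/(A₁E₁) + P/(A₂E₂).
|α₁ − α₂|·ΔT = 4×10⁻⁶ × 141 = 0.000564.
1/(A₁E₁) + 1/(A₂E₂) = 1/(575×204×10³) + 1/(255×197×10³) = 2.843×10⁻⁸ N⁻¹.
P = 0.000564 / 2.843×10⁻⁸ = 19840 N = 19.84 kN.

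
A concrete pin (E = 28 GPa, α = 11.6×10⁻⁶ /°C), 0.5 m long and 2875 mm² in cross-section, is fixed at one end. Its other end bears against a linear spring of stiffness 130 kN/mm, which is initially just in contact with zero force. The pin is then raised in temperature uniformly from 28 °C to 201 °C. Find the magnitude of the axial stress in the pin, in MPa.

σ ≈ 25.1 MPa (compressive)

If the spring were absent the pin would lengthen by αΔT L = 11.6×10⁻⁶ × 173 × 500 = 1.003 mm.
With a force P in the spring, the elastic change of the pin is PL/(AE) and that of the spring is P/k; compatibility requires their sum to equal δ_free.
So P = δ_free / [L/(AE) + 1/k] = 1.003 / [ 500/(2875×28×10³) + 1/(130×10³) ].
P = 1.003 / 1.39×10⁻⁵ = 72170 N.
σ = P/A = 72170/2875 = 25.1 MPa.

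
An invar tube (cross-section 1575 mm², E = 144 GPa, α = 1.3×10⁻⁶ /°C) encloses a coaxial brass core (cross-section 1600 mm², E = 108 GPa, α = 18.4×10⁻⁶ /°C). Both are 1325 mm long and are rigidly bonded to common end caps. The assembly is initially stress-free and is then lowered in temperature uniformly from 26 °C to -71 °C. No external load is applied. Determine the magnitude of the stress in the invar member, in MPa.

Equilibrium of a rigid end plate with no external load gives equal and opposite internal forces ±P in the two members. Since α_{brass} > α_{invar}, cooling drives the brass into tension and the invar into compression.
Equating the net (thermal + elastic) strains gives |α₁ − α₂|·ΔT = P·[1/(A₁E₁) + 1/(A₂E₂)].
|α₁ − α₂|·ΔT = 17.1×10⁻⁶ × 97 = 0.001659.
1/(A₁E₁) + 1/(A₂E₂) = 1/(1575×144×10³) + 1/(1600×108×10³) = 1.02×10⁻⁸ N⁻¹.
So P = 0.001659 / 1.02×10⁻⁸ = 162.7 kN.
σ_{invar} = P/A₁ = 162700/1575 = 103.3 MPa, compressive.

σ ≈ 103 MPa (compressive)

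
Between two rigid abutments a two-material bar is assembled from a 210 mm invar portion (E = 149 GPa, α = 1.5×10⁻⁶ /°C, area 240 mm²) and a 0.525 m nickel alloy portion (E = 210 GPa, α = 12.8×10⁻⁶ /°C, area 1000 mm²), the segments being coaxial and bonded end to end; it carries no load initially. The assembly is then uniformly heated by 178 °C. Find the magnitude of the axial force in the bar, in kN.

P ≈ 150 kN (compressive)

Free thermal expansion of the whole bar: Σ αᵢΔT Lᵢ = 1.5×10⁻⁶×178×210 + 12.8×10⁻⁶×178×525 = 1.252 mm.
The rigid supports impose zero overall length change; the single axial force P common to all segments must satisfy P Σ Lᵢ/(AᵢEᵢ) = δ_free.
The series flexibility is Σ Lᵢ/(AᵢEᵢ) = 210/(240×149×10³) + 525/(1000×210×10³) = 8.372×10⁻⁶ mm/N.
Hence P = δ_free / Σ(L/AE) = 1.252/8.372×10⁻⁶ = 149.6 kN (compressive).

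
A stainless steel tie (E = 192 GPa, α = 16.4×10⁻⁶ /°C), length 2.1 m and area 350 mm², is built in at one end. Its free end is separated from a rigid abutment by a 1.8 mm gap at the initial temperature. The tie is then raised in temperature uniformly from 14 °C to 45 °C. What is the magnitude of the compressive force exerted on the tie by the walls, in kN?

If the wall were absent the tie would grow by αΔT L = 16.4×10⁻⁶ × 31 × 2100 = 1.068 mm.
Since δ_free = 1.07 mm is less than the 1.8 mm gap, the tie never touches the wall. No axial force develops.

P ≈ 0 kN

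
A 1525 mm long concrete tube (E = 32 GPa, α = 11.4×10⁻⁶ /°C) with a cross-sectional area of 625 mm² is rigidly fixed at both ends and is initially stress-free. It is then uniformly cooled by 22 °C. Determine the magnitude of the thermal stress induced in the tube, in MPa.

σ ≈ 8.03 MPa (tensile)

With length fixed, the mechanical strain must cancel the thermal strain αΔT = 11.4×10⁻⁶ × 22 = 250.8×10⁻⁶.
σ = EαΔT = 32×10³ × 11.4×10⁻⁶ × 22 = 8.026 MPa (tensile; the tube is trying to contract).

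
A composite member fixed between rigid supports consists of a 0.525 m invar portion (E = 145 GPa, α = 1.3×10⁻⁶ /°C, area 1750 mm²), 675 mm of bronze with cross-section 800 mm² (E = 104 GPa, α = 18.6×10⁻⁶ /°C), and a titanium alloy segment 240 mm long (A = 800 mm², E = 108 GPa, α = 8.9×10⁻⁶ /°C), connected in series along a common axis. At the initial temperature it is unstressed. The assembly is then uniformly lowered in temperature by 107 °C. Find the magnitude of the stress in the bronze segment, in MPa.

σ ≈ 159 MPa (tensile)

Free thermal contraction of the whole bar: Σ αᵢΔT Lᵢ = 1.3×10⁻⁶×107×525 + 18.6×10⁻⁶×107×675 + 8.9×10⁻⁶×107×240 = 1.645 mm.
Since the ends are fixed, an axial force P builds up, equal in every segment, with P · Σ Lᵢ/(AᵢEᵢ) = δ_free.
Σ Lᵢ/(AᵢEᵢ) = 525/(1750×145×10³) + 675/(800×104×10³) + 240/(800×108×10³) = 1.296×10⁻⁵ mm/N.
So P = 1.645 / 1.296×10⁻⁵ = 126.9 kN, tensile.
σ_{bronze} = P / A = 126900 / 800 = 158.7 MPa.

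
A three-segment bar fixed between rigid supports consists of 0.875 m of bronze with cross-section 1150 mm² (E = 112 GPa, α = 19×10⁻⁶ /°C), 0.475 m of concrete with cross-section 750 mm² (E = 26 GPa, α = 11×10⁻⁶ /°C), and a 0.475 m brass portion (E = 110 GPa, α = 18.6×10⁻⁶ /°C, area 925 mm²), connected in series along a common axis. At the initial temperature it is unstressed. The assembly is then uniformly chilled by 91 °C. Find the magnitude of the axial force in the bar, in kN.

P ≈ 78 kN (tensile)

Free thermal contraction of the whole bar: Σ αᵢΔT Lᵢ = 19×10⁻⁶×91×875 + 11×10⁻⁶×91×475 + 18.6×10⁻⁶×91×475 = 2.792 mm.
The rigid supports impose zero overall length change; the single axial force P common to all segments must satisfy P Σ Lᵢ/(AᵢEᵢ) = δ_free.
Σ Lᵢ/(AᵢEᵢ) = 875/(1150×112×10³) + 475/(750×26×10³) + 475/(925×110×10³) = 3.582×10⁻⁵ mm/N.
Hence P = δ_free / Σ(L/AE) = 2.792/3.582×10⁻⁵ = 77.95 kN (tensile).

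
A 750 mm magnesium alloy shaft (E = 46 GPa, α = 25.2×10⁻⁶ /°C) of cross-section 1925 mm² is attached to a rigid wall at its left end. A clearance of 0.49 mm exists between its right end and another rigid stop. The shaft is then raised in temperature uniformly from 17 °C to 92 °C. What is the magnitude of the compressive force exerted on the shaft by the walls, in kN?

P ≈ 110 kN

Unrestrained expansion: δ_free = αΔT L = 25.2×10⁻⁶ × 75 × 750 = 1.417 mm.
The gap closes (δ_free > 0.49 mm) and the wall then resists a further 1.417 − 0.49 = 0.9275 mm of expansion.
So σ = E(δ_free − g)/L = 46×10³ × 0.9275/750 = 56.89 MPa.
Force on the wall = σA = 56.89 × 1925 mm² = 109.5 kN.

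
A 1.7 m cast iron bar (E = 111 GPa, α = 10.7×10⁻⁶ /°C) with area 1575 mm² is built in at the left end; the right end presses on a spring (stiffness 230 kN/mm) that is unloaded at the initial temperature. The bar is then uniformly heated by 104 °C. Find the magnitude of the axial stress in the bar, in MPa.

Free thermal expansion: δ_free = αΔT L = 10.7×10⁻⁶ × 104 × 1700 = 1.892 mm.
With a force P in the spring, the elastic change of the bar is PL/(AE) and that of the spring is P/k; compatibility requires their sum to equal δ_free.
So P = δ_free / [L/(AE) + 1/k] = 1.892 / [ 1700/(1575×111×10³) + 1/(230×10³) ].
P = 1.892 / 1.407×10⁻⁵ = 134400 N.
σ = P/A = 134400/1575 = 85.36 MPa.

σ ≈ 85.4 MPa (compressive)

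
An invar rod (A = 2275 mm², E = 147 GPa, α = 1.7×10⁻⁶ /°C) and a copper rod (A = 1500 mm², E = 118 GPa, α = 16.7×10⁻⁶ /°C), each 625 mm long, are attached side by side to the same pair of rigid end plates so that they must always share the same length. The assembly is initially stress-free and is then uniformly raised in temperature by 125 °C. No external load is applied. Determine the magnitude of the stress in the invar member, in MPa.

σ ≈ 95.4 MPa (tensile)

Both members must finish at the same length. With the larger α, the copper tends to over-expand; the plates restrain it, putting the copper in compression and the invar in tension. With no external load the two internal forces are equal and opposite, magnitude P.
Compatibility of the two members (thermal + elastic change equal): (α₁ − α₂)ΔT = P·[1/(A₁E₁) + 1/(A₂E₂)].
|α₁ − α₂|·ΔT = 15×10⁻⁶ × 125 = 0.001875.
1/(A₁E₁) + 1/(A₂E₂) = 1/(2275×147×10³) + 1/(1500×118×10³) = 8.64×10⁻⁹ N⁻¹.
So P = 0.001875 / 8.64×10⁻⁹ = 217 kN.
σ_{invar} = P/A₁ = 217000/2275 = 95.39 MPa, tensile.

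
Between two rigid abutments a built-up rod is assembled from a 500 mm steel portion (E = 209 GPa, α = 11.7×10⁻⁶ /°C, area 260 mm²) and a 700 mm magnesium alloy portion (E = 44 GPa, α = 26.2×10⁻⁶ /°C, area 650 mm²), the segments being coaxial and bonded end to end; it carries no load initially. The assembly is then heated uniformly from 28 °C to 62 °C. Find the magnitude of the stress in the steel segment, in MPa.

σ ≈ 93.9 MPa (compressive)

With the walls removed the bar would change length by δ_free = Σ αᵢΔT Lᵢ = 11.7×10⁻⁶×34×500 + 26.2×10⁻⁶×34×700 = 0.8225 mm.
The walls prevent any net length change, so an axial force P (same in every segment) develops. Compatibility: P · Σ Lᵢ/(AᵢEᵢ) = δ_free.
Σ Lᵢ/(AᵢEᵢ) = 500/(260×209×10³) + 700/(650×44×10³) = 3.368×10⁻⁵ mm/N.
P = 0.8225 / 3.368×10⁻⁵ = 24420 N = 24.42 kN, compressive.
σ_{steel} = P / A = 24420 / 260 = 93.93 MPa.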